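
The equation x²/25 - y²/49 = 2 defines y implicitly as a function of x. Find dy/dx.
Take d/dx of both sides. Since y is implicitly a function of x, the chain rule attaches a y' = dy/dx factor whenever we differentiate through y.

Set F(x, y) = (left side) − (right side), so the curve is F = 0. Differentiating each term of F:
  d/dx[x^2/25] = 2x/25
  d/dx[-y^2/49] = -2y·y'/49
  d/dx[-2] = 0

Collecting, the y'-free part is the partial derivative in x and the y' coefficient is the partial derivative in y:
  ∂F/∂x = 2x/25
  ∂F/∂y = -2y/49

so d/dx[F(x, y(x))] = ∂F/∂x + (∂F/∂y)·y' = 0. Rearranging,
  dy/dx = -(∂F/∂x)/(∂F/∂y) = -(2x/25)/(-2y/49) = 49x/(25y)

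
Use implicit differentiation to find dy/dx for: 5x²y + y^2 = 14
Differentiate the relation implicitly: treat y = y(x) and apply the chain rule, so every y-derivative picks up a y' = dy/dx factor.

With everything moved to the left-hand side, differentiate term by term:
  d/dx[5x^2y] = 5x^2·y' + 10xy
  d/dx[y^2] = 2y·y'
  d/dx[-14] = 0

Separating the contributions that come from x directly and those that come through y:
  without y':      10xy
  multiplying y':  5x^2 + 2y

so (10xy) + (5x^2 + 2y)·y' = 0, and therefore
  dy/dx = -(10xy)/(5x^2 + 2y) = -10xy/(5x^2 + 2y)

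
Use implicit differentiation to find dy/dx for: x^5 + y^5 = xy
Differentiate the relation implicitly: treat y = y(x) and apply the chain rule, so every y-derivative picks up a y' = dy/dx factor.

With everything moved to the left-hand side, differentiate term by term:
  d/dx[x^5] = 5x^4
  d/dx[-xy] = -x·y' - y
  d/dx[y^5] = 5y^4·y'

Separating the contributions that come from x directly and those that come through y:
  without y':      5x^4 - y
  multiplying y':  -x + 5y^4

so (5x^4 - y) + (-x + 5y^4)·y' = 0, and therefore
  dy/dx = -(5x^4 - y)/(-x + 5y^4) = (5x^4 - y)/(x - 5y^4)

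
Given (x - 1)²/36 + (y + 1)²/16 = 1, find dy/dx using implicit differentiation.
Take d/dx of both sides. Since y is implicitly a function of x, the chain rule attaches a y' = dy/dx factor whenever we differentiate through y.

Set F(x, y) = (left side) − (right side), so the curve is F = 0. Differentiating each term of F:
  d/dx[(x - 1)^2/36] = x/18 - 1/18
  d/dx[(y + 1)^2/16] = y'(y + 1)/8
  d/dx[-1] = 0

Collecting, the y'-free part is the partial derivative in x and the y' coefficient is the partial derivative in y:
  ∂F/∂x = x/18 - 1/18
  ∂F/∂y = y/8 + 1/8

so d/dx[F(x, y(x))] = ∂F/∂x + (∂F/∂y)·y' = 0. Rearranging,
  dy/dx = -(∂F/∂x)/(∂F/∂y) = -(x/18 - 1/18)/(y/8 + 1/8)
        = -((x - 1)/18)/((y + 1)/8) = 4(1 - x)/(9(y + 1))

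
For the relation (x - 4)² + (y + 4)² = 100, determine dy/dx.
Differentiate the relation implicitly: treat y = y(x) and apply the chain rule, so every y-derivative picks up a y' = dy/dx factor.

With everything moved to the left-hand side, differentiate term by term:
  d/dx[(x - 4)^2] = 2x - 8
  d/dx[(y + 4)^2] = 2·y'(y + 4)
  d/dx[-100] = 0

Separating the contributions that come from x directly and those that come through y:
  without y':      2x - 8
  multiplying y':  2y + 8

so (2x - 8) + (2y + 8)·y' = 0, and therefore
  dy/dx = -(2x - 8)/(2y + 8) = (4 - x)/(y + 4)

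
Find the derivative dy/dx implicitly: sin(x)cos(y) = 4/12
Apply d/dx to both sides, remembering that y depends on x. Each occurrence of y therefore brings in a y' = dy/dx via the chain rule.

With F(x, y) equal to the left-hand side minus the right, differentiate F term by term:
  d/dx[sin(x)·cos(y)] = -y'·sin(x)·sin(y) + cos(x)·cos(y)
  d/dx[-1/3] = 0
Adding these up, d/dx[F] = 0 becomes
  (cos(x)·cos(y)) + (-sin(x)·sin(y))·y' = 0,
so isolating y',
  dy/dx = -(cos(x)·cos(y))/(-sin(x)·sin(y)) = 1/(tan(x)·tan(y))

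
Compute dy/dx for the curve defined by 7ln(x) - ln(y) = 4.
Apply d/dx to both sides, remembering that y depends on x. Each occurrence of y therefore brings in a y' = dy/dx via the chain rule.

With F(x, y) equal to the left-hand side minus the right, differentiate F term by term:
  d/dx[7ln(x)] = 7/x
  d/dx[-ln(y)] = -y'/y
  d/dx[-4] = 0
Adding these up, d/dx[F] = 0 becomes
  (7/x) + (-1/y)·y' = 0,
so isolating y',
  dy/dx = -(7/x)/(-1/y) = 7y/x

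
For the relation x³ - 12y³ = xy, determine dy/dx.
Take d/dx of both sides. Since y is implicitly a function of x, the chain rule attaches a y' = dy/dx factor whenever we differentiate through y.

Set F(x, y) = (left side) − (right side), so the curve is F = 0. Differentiating each term of F:
  d/dx[x^3] = 3x^2
  d/dx[-xy] = -x·y' - y
  d/dx[-12y^3] = -36y^2·y'

Collecting, the y'-free part is the partial derivative in x and the y' coefficient is the partial derivative in y:
  ∂F/∂x = 3x^2 - y
  ∂F/∂y = -x - 36y^2

so d/dx[F(x, y(x))] = ∂F/∂x + (∂F/∂y)·y' = 0. Rearranging,
  dy/dx = -(∂F/∂x)/(∂F/∂y) = -(3x^2 - y)/(-x - 36y^2) = (3x^2 - y)/(x + 36y^2)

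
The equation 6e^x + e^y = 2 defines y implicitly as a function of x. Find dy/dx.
Apply d/dx to both sides, remembering that y depends on x. Each occurrence of y therefore brings in a y' = dy/dx via the chain rule.

With F(x, y) equal to the left-hand side minus the right, differentiate F term by term:
  d/dx[6e^(x)] = 6e^(x)
  d/dx[e^(y)] = y'·e^(y)
  d/dx[-2] = 0
Adding these up, d/dx[F] = 0 becomes
  (6e^(x)) + (e^(y))·y' = 0,
so isolating y',
  dy/dx = -(6e^(x))/(e^(y)) = -6e^(x - y)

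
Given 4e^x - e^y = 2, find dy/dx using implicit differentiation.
Differentiate both sides with respect to x, treating y as y(x). By the chain rule, any term containing y contributes a factor of y' = dy/dx when we differentiate it.

Move every term to one side and write the relation as F(x, y) = 0. Term by term,
  d/dx[4e^(x)] = 4e^(x)
  d/dx[-e^(y)] = -y'·e^(y)
  d/dx[-2] = 0

The pieces without y' make up ∂F/∂x and the coefficient of y' is ∂F/∂y:
  ∂F/∂x = 4e^(x),
  ∂F/∂y = -e^(y).

Since d/dx[F] = ∂F/∂x + (∂F/∂y)·y' = 0, solve for y':
  (∂F/∂y)·y' = -∂F/∂x
  dy/dx = -(∂F/∂x)/(∂F/∂y) = -(4e^(x))/(-e^(y)) = 4e^(x - y)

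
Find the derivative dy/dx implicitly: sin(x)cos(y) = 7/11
Differentiate the relation implicitly: treat y = y(x) and apply the chain rule, so every y-derivative picks up a y' = dy/dx factor.

With everything moved to the left-hand side, differentiate term by term:
  d/dx[sin(x)·cos(y)] = -y'·sin(x)·sin(y) + cos(x)·cos(y)
  d/dx[-7/11] = 0

Separating the contributions that come from x directly and those that come through y:
  without y':      cos(x)·cos(y)
  multiplying y':  -sin(x)·sin(y)

so (cos(x)·cos(y)) + (-sin(x)·sin(y))·y' = 0, and therefore
  dy/dx = -(cos(x)·cos(y))/(-sin(x)·sin(y)) = 1/(tan(x)·tan(y))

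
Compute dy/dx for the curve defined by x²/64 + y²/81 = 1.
Apply d/dx to both sides, remembering that y depends on x. Each occurrence of y therefore brings in a y' = dy/dx via the chain rule.

With F(x, y) equal to the left-hand side minus the right, differentiate F term by term:
  d/dx[x^2/64] = x/32
  d/dx[y^2/81] = 2y·y'/81
  d/dx[-1] = 0
Adding these up, d/dx[F] = 0 becomes
  (x/32) + (2y/81)·y' = 0,
so isolating y',
  dy/dx = -(x/32)/(2y/81) = -81x/(64y)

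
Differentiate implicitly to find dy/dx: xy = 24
Differentiate both sides with respect to x, treating y as y(x). By the chain rule, any term containing y contributes a factor of y' = dy/dx when we differentiate it.

Move every term to one side and write the relation as F(x, y) = 0. Term by term,
  d/dx[xy] = x·y' + y
  d/dx[-24] = 0

The pieces without y' make up ∂F/∂x and the coefficient of y' is ∂F/∂y:
  ∂F/∂x = y,
  ∂F/∂y = x.

Since d/dx[F] = ∂F/∂x + (∂F/∂y)·y' = 0, solve for y':
  (∂F/∂y)·y' = -∂F/∂x
  dy/dx = -(∂F/∂x)/(∂F/∂y) = -(y)/(x) = -y/x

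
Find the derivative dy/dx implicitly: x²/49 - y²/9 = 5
Differentiate both sides with respect to x, treating y as y(x). By the chain rule, any term containing y contributes a factor of y' = dy/dx when we differentiate it.

Move every term to one side and write the relation as F(x, y) = 0. Term by term,
  d/dx[x^2/49] = 2x/49
  d/dx[-y^2/9] = -2y·y'/9
  d/dx[-5] = 0

The pieces without y' make up ∂F/∂x and the coefficient of y' is ∂F/∂y:
  ∂F/∂x = 2x/49,
  ∂F/∂y = -2y/9.

Since d/dx[F] = ∂F/∂x + (∂F/∂y)·y' = 0, solve for y':
  (∂F/∂y)·y' = -∂F/∂x
  dy/dx = -(∂F/∂x)/(∂F/∂y) = -(2x/49)/(-2y/9) = 9x/(49y)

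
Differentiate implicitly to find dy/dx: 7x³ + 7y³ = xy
Differentiate the relation implicitly: treat y = y(x) and apply the chain rule, so every y-derivative picks up a y' = dy/dx factor.

With everything moved to the left-hand side, differentiate term by term:
  d/dx[7x^3] = 21x^2
  d/dx[-xy] = -x·y' - y
  d/dx[7y^3] = 21y^2·y'

Separating the contributions that come from x directly and those that come through y:
  without y':      21x^2 - y
  multiplying y':  -x + 21y^2

so (21x^2 - y) + (-x + 21y^2)·y' = 0, and therefore
  dy/dx = -(21x^2 - y)/(-x + 21y^2) = (21x^2 - y)/(x - 21y^2)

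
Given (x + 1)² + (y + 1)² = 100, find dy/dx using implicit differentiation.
Differentiate both sides with respect to x, treating y as y(x). By the chain rule, any term containing y contributes a factor of y' = dy/dx when we differentiate it.

Move every term to one side and write the relation as F(x, y) = 0. Term by term,
  d/dx[(x + 1)^2] = 2x + 2
  d/dx[(y + 1)^2] = 2·y'(y + 1)
  d/dx[-100] = 0

The pieces without y' make up ∂F/∂x and the coefficient of y' is ∂F/∂y:
  ∂F/∂x = 2x + 2,
  ∂F/∂y = 2y + 2.

Since d/dx[F] = ∂F/∂x + (∂F/∂y)·y' = 0, solve for y':
  (∂F/∂y)·y' = -∂F/∂x
  dy/dx = -(∂F/∂x)/(∂F/∂y) = -(2x + 2)/(2y + 2) = (-x - 1)/(y + 1)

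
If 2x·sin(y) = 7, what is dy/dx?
Differentiate the relation implicitly: treat y = y(x) and apply the chain rule, so every y-derivative picks up a y' = dy/dx factor.

With everything moved to the left-hand side, differentiate term by term:
  d/dx[2x·sin(y)] = 2x·y'·cos(y) + 2sin(y)
  d/dx[-7] = 0

Separating the contributions that come from x directly and those that come through y:
  without y':      2sin(y)
  multiplying y':  2x·cos(y)

so (2sin(y)) + (2x·cos(y))·y' = 0, and therefore
  dy/dx = -(2sin(y))/(2x·cos(y)) = -tan(y)/x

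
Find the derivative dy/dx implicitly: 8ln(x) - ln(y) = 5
Differentiate both sides with respect to x, treating y as y(x). By the chain rule, any term containing y contributes a factor of y' = dy/dx when we differentiate it.

Move every term to one side and write the relation as F(x, y) = 0. Term by term,
  d/dx[8ln(x)] = 8/x
  d/dx[-ln(y)] = -y'/y
  d/dx[-5] = 0

The pieces without y' make up ∂F/∂x and the coefficient of y' is ∂F/∂y:
  ∂F/∂x = 8/x,
  ∂F/∂y = -1/y.

Since d/dx[F] = ∂F/∂x + (∂F/∂y)·y' = 0, solve for y':
  (∂F/∂y)·y' = -∂F/∂x
  dy/dx = -(∂F/∂x)/(∂F/∂y) = -(8/x)/(-1/y) = 8y/x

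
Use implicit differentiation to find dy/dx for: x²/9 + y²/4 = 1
Take d/dx of both sides. Since y is implicitly a function of x, the chain rule attaches a y' = dy/dx factor whenever we differentiate through y.

Set F(x, y) = (left side) − (right side), so the curve is F = 0. Differentiating each term of F:
  d/dx[x^2/9] = 2x/9
  d/dx[y^2/4] = y·y'/2
  d/dx[-1] = 0

Collecting, the y'-free part is the partial derivative in x and the y' coefficient is the partial derivative in y:
  ∂F/∂x = 2x/9
  ∂F/∂y = y/2

so d/dx[F(x, y(x))] = ∂F/∂x + (∂F/∂y)·y' = 0. Rearranging,
  dy/dx = -(∂F/∂x)/(∂F/∂y) = -(2x/9)/(y/2) = -4x/(9y)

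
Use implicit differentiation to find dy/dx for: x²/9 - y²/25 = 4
Apply d/dx to both sides, remembering that y depends on x. Each occurrence of y therefore brings in a y' = dy/dx via the chain rule.

With F(x, y) equal to the left-hand side minus the right, differentiate F term by term:
  d/dx[x^2/9] = 2x/9
  d/dx[-y^2/25] = -2y·y'/25
  d/dx[-4] = 0
Adding these up, d/dx[F] = 0 becomes
  (2x/9) + (-2y/25)·y' = 0,
so isolating y',
  dy/dx = -(2x/9)/(-2y/25) = 25x/(9y)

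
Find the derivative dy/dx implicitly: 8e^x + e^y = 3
Take d/dx of both sides. Since y is implicitly a function of x, the chain rule attaches a y' = dy/dx factor whenever we differentiate through y.

Set F(x, y) = (left side) − (right side), so the curve is F = 0. Differentiating each term of F:
  d/dx[8e^(x)] = 8e^(x)
  d/dx[e^(y)] = y'·e^(y)
  d/dx[-3] = 0

Collecting, the y'-free part is the partial derivative in x and the y' coefficient is the partial derivative in y:
  ∂F/∂x = 8e^(x)
  ∂F/∂y = e^(y)

so d/dx[F(x, y(x))] = ∂F/∂x + (∂F/∂y)·y' = 0. Rearranging,
  dy/dx = -(∂F/∂x)/(∂F/∂y) = -(8e^(x))/(e^(y)) = -8e^(x - y)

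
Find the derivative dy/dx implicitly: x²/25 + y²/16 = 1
Differentiate both sides with respect to x, treating y as y(x). By the chain rule, any term containing y contributes a factor of y' = dy/dx when we differentiate it.

Move every term to one side and write the relation as F(x, y) = 0. Term by term,
  d/dx[x^2/25] = 2x/25
  d/dx[y^2/16] = y·y'/8
  d/dx[-1] = 0

The pieces without y' make up ∂F/∂x and the coefficient of y' is ∂F/∂y:
  ∂F/∂x = 2x/25,
  ∂F/∂y = y/8.

Since d/dx[F] = ∂F/∂x + (∂F/∂y)·y' = 0, solve for y':
  (∂F/∂y)·y' = -∂F/∂x
  dy/dx = -(∂F/∂x)/(∂F/∂y) = -(2x/25)/(y/8) = -16x/(25y)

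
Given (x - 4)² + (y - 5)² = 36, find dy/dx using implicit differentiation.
Differentiate both sides with respect to x, treating y as y(x). By the chain rule, any term containing y contributes a factor of y' = dy/dx when we differentiate it.

Move every term to one side and write the relation as F(x, y) = 0. Term by term,
  d/dx[(x - 4)^2] = 2x - 8
  d/dx[(y - 5)^2] = 2·y'(y - 5)
  d/dx[-36] = 0

The pieces without y' make up ∂F/∂x and the coefficient of y' is ∂F/∂y:
  ∂F/∂x = 2x - 8,
  ∂F/∂y = 2y - 10.

Since d/dx[F] = ∂F/∂x + (∂F/∂y)·y' = 0, solve for y':
  (∂F/∂y)·y' = -∂F/∂x
  dy/dx = -(∂F/∂x)/(∂F/∂y) = -(2x - 8)/(2y - 10) = (4 - x)/(y - 5)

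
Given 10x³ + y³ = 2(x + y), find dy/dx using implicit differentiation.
Apply d/dx to both sides, remembering that y depends on x. Each occurrence of y therefore brings in a y' = dy/dx via the chain rule.

With F(x, y) equal to the left-hand side minus the right, differentiate F term by term:
  d/dx[10x^3] = 30x^2
  d/dx[-2x] = -2
  d/dx[y^3] = 3y^2·y'
  d/dx[-2y] = -2·y'
Adding these up, d/dx[F] = 0 becomes
  (30x^2 - 2) + (3y^2 - 2)·y' = 0,
so isolating y',
  dy/dx = -(30x^2 - 2)/(3y^2 - 2) = 2(1 - 15x^2)/(3y^2 - 2)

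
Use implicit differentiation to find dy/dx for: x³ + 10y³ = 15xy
Differentiate both sides with respect to x, treating y as y(x). By the chain rule, any term containing y contributes a factor of y' = dy/dx when we differentiate it.

Move every term to one side and write the relation as F(x, y) = 0. Term by term,
  d/dx[x^3] = 3x^2
  d/dx[-15xy] = -15x·y' - 15y
  d/dx[10y^3] = 30y^2·y'

The pieces without y' make up ∂F/∂x and the coefficient of y' is ∂F/∂y:
  ∂F/∂x = 3x^2 - 15y,
  ∂F/∂y = -15x + 30y^2.

Since d/dx[F] = ∂F/∂x + (∂F/∂y)·y' = 0, solve for y':
  (∂F/∂y)·y' = -∂F/∂x
  dy/dx = -(∂F/∂x)/(∂F/∂y) = -(3x^2 - 15y)/(-15x + 30y^2) = (x^2/5 - y)/(x - 2y^2)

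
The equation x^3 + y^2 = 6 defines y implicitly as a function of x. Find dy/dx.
Take d/dx of both sides. Since y is implicitly a function of x, the chain rule attaches a y' = dy/dx factor whenever we differentiate through y.

Set F(x, y) = (left side) − (right side), so the curve is F = 0. Differentiating each term of F:
  d/dx[x^3] = 3x^2
  d/dx[y^2] = 2y·y'
  d/dx[-6] = 0

Collecting, the y'-free part is the partial derivative in x and the y' coefficient is the partial derivative in y:
  ∂F/∂x = 3x^2
  ∂F/∂y = 2y

so d/dx[F(x, y(x))] = ∂F/∂x + (∂F/∂y)·y' = 0. Rearranging,
  dy/dx = -(∂F/∂x)/(∂F/∂y) = -(3x^2)/(2y) = -3x^2/(2y)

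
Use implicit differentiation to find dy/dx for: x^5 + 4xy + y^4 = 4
Differentiate both sides with respect to x, treating y as y(x). By the chain rule, any term containing y contributes a factor of y' = dy/dx when we differentiate it.

Move every term to one side and write the relation as F(x, y) = 0. Term by term,
  d/dx[x^5] = 5x^4
  d/dx[4xy] = 4x·y' + 4y
  d/dx[y^4] = 4y^3·y'
  d/dx[-4] = 0

The pieces without y' make up ∂F/∂x and the coefficient of y' is ∂F/∂y:
  ∂F/∂x = 5x^4 + 4y,
  ∂F/∂y = 4x + 4y^3.

Since d/dx[F] = ∂F/∂x + (∂F/∂y)·y' = 0, solve for y':
  (∂F/∂y)·y' = -∂F/∂x
  dy/dx = -(∂F/∂x)/(∂F/∂y) = -(5x^4 + 4y)/(4x + 4y^3) = (-5x^4/4 - y)/(x + y^3)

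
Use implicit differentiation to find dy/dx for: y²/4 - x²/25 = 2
Differentiate the relation implicitly: treat y = y(x) and apply the chain rule, so every y-derivative picks up a y' = dy/dx factor.

With everything moved to the left-hand side, differentiate term by term:
  d/dx[-x^2/25] = -2x/25
  d/dx[y^2/4] = y·y'/2
  d/dx[-2] = 0

Separating the contributions that come from x directly and those that come through y:
  without y':      -2x/25
  multiplying y':  y/2

so (-2x/25) + (y/2)·y' = 0, and therefore
  dy/dx = -(-2x/25)/(y/2) = 4x/(25y)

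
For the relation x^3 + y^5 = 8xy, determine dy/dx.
Differentiate the relation implicitly: treat y = y(x) and apply the chain rule, so every y-derivative picks up a y' = dy/dx factor.

With everything moved to the left-hand side, differentiate term by term:
  d/dx[x^3] = 3x^2
  d/dx[-8xy] = -8x·y' - 8y
  d/dx[y^5] = 5y^4·y'

Separating the contributions that come from x directly and those that come through y:
  without y':      3x^2 - 8y
  multiplying y':  -8x + 5y^4

so (3x^2 - 8y) + (-8x + 5y^4)·y' = 0, and therefore
  dy/dx = -(3x^2 - 8y)/(-8x + 5y^4) = (3x^2 - 8y)/(8x - 5y^4)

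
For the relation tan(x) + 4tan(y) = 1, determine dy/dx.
Apply d/dx to both sides, remembering that y depends on x. Each occurrence of y therefore brings in a y' = dy/dx via the chain rule.

With F(x, y) equal to the left-hand side minus the right, differentiate F term by term:
  d/dx[tan(x)] = tan(x)^2 + 1
  d/dx[4tan(y)] = 4·y'(tan(y)^2 + 1)
  d/dx[-1] = 0
Adding these up, d/dx[F] = 0 becomes
  (tan(x)^2 + 1) + (4tan(y)^2 + 4)·y' = 0,
so isolating y',
  dy/dx = -(tan(x)^2 + 1)/(4tan(y)^2 + 4) = -cos(y)^2/(4cos(x)^2)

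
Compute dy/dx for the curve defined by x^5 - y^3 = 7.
Differentiate the relation implicitly: treat y = y(x) and apply the chain rule, so every y-derivative picks up a y' = dy/dx factor.

With everything moved to the left-hand side, differentiate term by term:
  d/dx[x^5] = 5x^4
  d/dx[-y^3] = -3y^2·y'
  d/dx[-7] = 0

Separating the contributions that come from x directly and those that come through y:
  without y':      5x^4
  multiplying y':  -3y^2

so (5x^4) + (-3y^2)·y' = 0, and therefore
  dy/dx = -(5x^4)/(-3y^2) = 5x^4/(3y^2)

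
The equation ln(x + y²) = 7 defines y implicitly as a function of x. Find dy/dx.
Differentiate the relation implicitly: treat y = y(x) and apply the chain rule, so every y-derivative picks up a y' = dy/dx factor.

With everything moved to the left-hand side, differentiate term by term:
  d/dx[ln(x + y^2)] = (2y·y' + 1)/(x + y^2)
  d/dx[-7] = 0

Separating the contributions that come from x directly and those that come through y:
  without y':      1/(x + y^2)
  multiplying y':  2y/(x + y^2)

so (1/(x + y^2)) + (2y/(x + y^2))·y' = 0, and therefore
  dy/dx = -(1/(x + y^2))/(2y/(x + y^2)) = -1/(2y)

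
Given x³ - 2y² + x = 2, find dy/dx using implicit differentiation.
Apply d/dx to both sides, remembering that y depends on x. Each occurrence of y therefore brings in a y' = dy/dx via the chain rule.

With F(x, y) equal to the left-hand side minus the right, differentiate F term by term:
  d/dx[x^3] = 3x^2
  d/dx[x] = 1
  d/dx[-2y^2] = -4y·y'
  d/dx[-2] = 0
Adding these up, d/dx[F] = 0 becomes
  (3x^2 + 1) + (-4y)·y' = 0,
so isolating y',
  dy/dx = -(3x^2 + 1)/(-4y) = (3x^2 + 1)/(4y)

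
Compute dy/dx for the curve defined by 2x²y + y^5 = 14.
Differentiate both sides with respect to x, treating y as y(x). By the chain rule, any term containing y contributes a factor of y' = dy/dx when we differentiate it.

Move every term to one side and write the relation as F(x, y) = 0. Term by term,
  d/dx[2x^2y] = 2x^2·y' + 4xy
  d/dx[y^5] = 5y^4·y'
  d/dx[-14] = 0

The pieces without y' make up ∂F/∂x and the coefficient of y' is ∂F/∂y:
  ∂F/∂x = 4xy,
  ∂F/∂y = 2x^2 + 5y^4.

Since d/dx[F] = ∂F/∂x + (∂F/∂y)·y' = 0, solve for y':
  (∂F/∂y)·y' = -∂F/∂x
  dy/dx = -(∂F/∂x)/(∂F/∂y) = -(4xy)/(2x^2 + 5y^4) = -4xy/(2x^2 + 5y^4)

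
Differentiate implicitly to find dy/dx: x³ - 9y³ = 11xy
Take d/dx of both sides. Since y is implicitly a function of x, the chain rule attaches a y' = dy/dx factor whenever we differentiate through y.

Set F(x, y) = (left side) − (right side), so the curve is F = 0. Differentiating each term of F:
  d/dx[x^3] = 3x^2
  d/dx[-11xy] = -11x·y' - 11y
  d/dx[-9y^3] = -27y^2·y'

Collecting, the y'-free part is the partial derivative in x and the y' coefficient is the partial derivative in y:
  ∂F/∂x = 3x^2 - 11y
  ∂F/∂y = -11x - 27y^2

so d/dx[F(x, y(x))] = ∂F/∂x + (∂F/∂y)·y' = 0. Rearranging,
  dy/dx = -(∂F/∂x)/(∂F/∂y) = -(3x^2 - 11y)/(-11x - 27y^2) = (3x^2 - 11y)/(11x + 27y^2)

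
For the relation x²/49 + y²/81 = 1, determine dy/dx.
Apply d/dx to both sides, remembering that y depends on x. Each occurrence of y therefore brings in a y' = dy/dx via the chain rule.

With F(x, y) equal to the left-hand side minus the right, differentiate F term by term:
  d/dx[x^2/49] = 2x/49
  d/dx[y^2/81] = 2y·y'/81
  d/dx[-1] = 0
Adding these up, d/dx[F] = 0 becomes
  (2x/49) + (2y/81)·y' = 0,
so isolating y',
  dy/dx = -(2x/49)/(2y/81) = -81x/(49y)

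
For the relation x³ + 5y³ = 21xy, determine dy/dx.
Differentiate the relation implicitly: treat y = y(x) and apply the chain rule, so every y-derivative picks up a y' = dy/dx factor.

With everything moved to the left-hand side, differentiate term by term:
  d/dx[x^3] = 3x^2
  d/dx[-21xy] = -21x·y' - 21y
  d/dx[5y^3] = 15y^2·y'

Separating the contributions that come from x directly and those that come through y:
  without y':      3x^2 - 21y
  multiplying y':  -21x + 15y^2

so (3x^2 - 21y) + (-21x + 15y^2)·y' = 0, and therefore
  dy/dx = -(3x^2 - 21y)/(-21x + 15y^2) = (x^2 - 7y)/(7x - 5y^2)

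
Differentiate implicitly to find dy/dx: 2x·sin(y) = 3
Differentiate both sides with respect to x, treating y as y(x). By the chain rule, any term containing y contributes a factor of y' = dy/dx when we differentiate it.

Move every term to one side and write the relation as F(x, y) = 0. Term by term,
  d/dx[2x·sin(y)] = 2x·y'·cos(y) + 2sin(y)
  d/dx[-3] = 0

The pieces without y' make up ∂F/∂x and the coefficient of y' is ∂F/∂y:
  ∂F/∂x = 2sin(y),
  ∂F/∂y = 2x·cos(y).

Since d/dx[F] = ∂F/∂x + (∂F/∂y)·y' = 0, solve for y':
  (∂F/∂y)·y' = -∂F/∂x
  dy/dx = -(∂F/∂x)/(∂F/∂y) = -(2sin(y))/(2x·cos(y)) = -tan(y)/x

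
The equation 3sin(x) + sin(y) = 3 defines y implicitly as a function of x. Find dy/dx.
Differentiate the relation implicitly: treat y = y(x) and apply the chain rule, so every y-derivative picks up a y' = dy/dx factor.

With everything moved to the left-hand side, differentiate term by term:
  d/dx[3sin(x)] = 3cos(x)
  d/dx[sin(y)] = y'·cos(y)
  d/dx[-3] = 0

Separating the contributions that come from x directly and those that come through y:
  without y':      3cos(x)
  multiplying y':  cos(y)

so (3cos(x)) + (cos(y))·y' = 0, and therefore
  dy/dx = -(3cos(x))/(cos(y)) = -3cos(x)/cos(y)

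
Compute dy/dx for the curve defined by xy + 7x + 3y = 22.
Take d/dx of both sides. Since y is implicitly a function of x, the chain rule attaches a y' = dy/dx factor whenever we differentiate through y.

Set F(x, y) = (left side) − (right side), so the curve is F = 0. Differentiating each term of F:
  d/dx[xy] = x·y' + y
  d/dx[7x] = 7
  d/dx[3y] = 3·y'
  d/dx[-22] = 0

Collecting, the y'-free part is the partial derivative in x and the y' coefficient is the partial derivative in y:
  ∂F/∂x = y + 7
  ∂F/∂y = x + 3

so d/dx[F(x, y(x))] = ∂F/∂x + (∂F/∂y)·y' = 0. Rearranging,
  dy/dx = -(∂F/∂x)/(∂F/∂y) = -(y + 7)/(x + 3) = (-y - 7)/(x + 3)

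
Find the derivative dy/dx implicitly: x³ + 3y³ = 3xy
Apply d/dx to both sides, remembering that y depends on x. Each occurrence of y therefore brings in a y' = dy/dx via the chain rule.

With F(x, y) equal to the left-hand side minus the right, differentiate F term by term:
  d/dx[x^3] = 3x^2
  d/dx[-3xy] = -3x·y' - 3y
  d/dx[3y^3] = 9y^2·y'
Adding these up, d/dx[F] = 0 becomes
  (3x^2 - 3y) + (-3x + 9y^2)·y' = 0,
so isolating y',
  dy/dx = -(3x^2 - 3y)/(-3x + 9y^2) = (x^2 - y)/(x - 3y^2)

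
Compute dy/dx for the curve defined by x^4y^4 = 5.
Differentiate both sides with respect to x, treating y as y(x). By the chain rule, any term containing y contributes a factor of y' = dy/dx when we differentiate it.

Move every term to one side and write the relation as F(x, y) = 0. Term by term,
  d/dx[x^4y^4] = 4x^4y^3·y' + 4x^3y^4
  d/dx[-5] = 0

The pieces without y' make up ∂F/∂x and the coefficient of y' is ∂F/∂y:
  ∂F/∂x = 4x^3y^4,
  ∂F/∂y = 4x^4y^3.

Since d/dx[F] = ∂F/∂x + (∂F/∂y)·y' = 0, solve for y':
  (∂F/∂y)·y' = -∂F/∂x
  dy/dx = -(∂F/∂x)/(∂F/∂y) = -(4x^3y^4)/(4x^4y^3) = -y/x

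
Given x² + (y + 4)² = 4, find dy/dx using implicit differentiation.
Take d/dx of both sides. Since y is implicitly a function of x, the chain rule attaches a y' = dy/dx factor whenever we differentiate through y.

Set F(x, y) = (left side) − (right side), so the curve is F = 0. Differentiating each term of F:
  d/dx[x^2] = 2x
  d/dx[(y + 4)^2] = 2·y'(y + 4)
  d/dx[-4] = 0

Collecting, the y'-free part is the partial derivative in x and the y' coefficient is the partial derivative in y:
  ∂F/∂x = 2x
  ∂F/∂y = 2y + 8

so d/dx[F(x, y(x))] = ∂F/∂x + (∂F/∂y)·y' = 0. Rearranging,
  dy/dx = -(∂F/∂x)/(∂F/∂y) = -(2x)/(2y + 8) = -x/(y + 4)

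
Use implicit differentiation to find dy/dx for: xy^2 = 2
Apply d/dx to both sides, remembering that y depends on x. Each occurrence of y therefore brings in a y' = dy/dx via the chain rule.

With F(x, y) equal to the left-hand side minus the right, differentiate F term by term:
  d/dx[xy^2] = 2xy·y' + y^2
  d/dx[-2] = 0
Adding these up, d/dx[F] = 0 becomes
  (y^2) + (2xy)·y' = 0,
so isolating y',
  dy/dx = -(y^2)/(2xy) = -y/(2x)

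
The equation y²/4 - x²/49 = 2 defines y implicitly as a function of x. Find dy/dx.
Apply d/dx to both sides, remembering that y depends on x. Each occurrence of y therefore brings in a y' = dy/dx via the chain rule.

With F(x, y) equal to the left-hand side minus the right, differentiate F term by term:
  d/dx[-x^2/49] = -2x/49
  d/dx[y^2/4] = y·y'/2
  d/dx[-2] = 0
Adding these up, d/dx[F] = 0 becomes
  (-2x/49) + (y/2)·y' = 0,
so isolating y',
  dy/dx = -(-2x/49)/(y/2) = 4x/(49y)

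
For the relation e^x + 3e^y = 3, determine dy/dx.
Apply d/dx to both sides, remembering that y depends on x. Each occurrence of y therefore brings in a y' = dy/dx via the chain rule.

With F(x, y) equal to the left-hand side minus the right, differentiate F term by term:
  d/dx[e^(x)] = e^(x)
  d/dx[3e^(y)] = 3·y'·e^(y)
  d/dx[-3] = 0
Adding these up, d/dx[F] = 0 becomes
  (e^(x)) + (3e^(y))·y' = 0,
so isolating y',
  dy/dx = -(e^(x))/(3e^(y)) = -e^(x - y)/3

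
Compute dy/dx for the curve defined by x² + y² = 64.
Differentiate both sides with respect to x, treating y as y(x). By the chain rule, any term containing y contributes a factor of y' = dy/dx when we differentiate it.

Move every term to one side and write the relation as F(x, y) = 0. Term by term,
  d/dx[x^2] = 2x
  d/dx[y^2] = 2y·y'
  d/dx[-64] = 0

The pieces without y' make up ∂F/∂x and the coefficient of y' is ∂F/∂y:
  ∂F/∂x = 2x,
  ∂F/∂y = 2y.

Since d/dx[F] = ∂F/∂x + (∂F/∂y)·y' = 0, solve for y':
  (∂F/∂y)·y' = -∂F/∂x
  dy/dx = -(∂F/∂x)/(∂F/∂y) = -(2x)/(2y) = -x/y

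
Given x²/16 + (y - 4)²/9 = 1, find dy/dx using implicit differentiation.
Differentiate the relation implicitly: treat y = y(x) and apply the chain rule, so every y-derivative picks up a y' = dy/dx factor.

With everything moved to the left-hand side, differentiate term by term:
  d/dx[x^2/16] = x/8
  d/dx[(y - 4)^2/9] = 2·y'(y - 4)/9
  d/dx[-1] = 0

Separating the contributions that come from x directly and those that come through y:
  without y':      x/8
  multiplying y':  2y/9 - 8/9

so (x/8) + (2y/9 - 8/9)·y' = 0, and therefore
  dy/dx = -(x/8)/(2y/9 - 8/9)
        = -(x/8)/(2(y - 4)/9) = -9x/(16y - 64)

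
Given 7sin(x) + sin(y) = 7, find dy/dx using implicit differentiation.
Differentiate both sides with respect to x, treating y as y(x). By the chain rule, any term containing y contributes a factor of y' = dy/dx when we differentiate it.

Move every term to one side and write the relation as F(x, y) = 0. Term by term,
  d/dx[7sin(x)] = 7cos(x)
  d/dx[sin(y)] = y'·cos(y)
  d/dx[-7] = 0

The pieces without y' make up ∂F/∂x and the coefficient of y' is ∂F/∂y:
  ∂F/∂x = 7cos(x),
  ∂F/∂y = cos(y).

Since d/dx[F] = ∂F/∂x + (∂F/∂y)·y' = 0, solve for y':
  (∂F/∂y)·y' = -∂F/∂x
  dy/dx = -(∂F/∂x)/(∂F/∂y) = -(7cos(x))/(cos(y)) = -7cos(x)/cos(y)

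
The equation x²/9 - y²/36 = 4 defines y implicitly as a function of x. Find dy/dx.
Apply d/dx to both sides, remembering that y depends on x. Each occurrence of y therefore brings in a y' = dy/dx via the chain rule.

With F(x, y) equal to the left-hand side minus the right, differentiate F term by term:
  d/dx[x^2/9] = 2x/9
  d/dx[-y^2/36] = -y·y'/18
  d/dx[-4] = 0
Adding these up, d/dx[F] = 0 becomes
  (2x/9) + (-y/18)·y' = 0,
so isolating y',
  dy/dx = -(2x/9)/(-y/18) = 4x/y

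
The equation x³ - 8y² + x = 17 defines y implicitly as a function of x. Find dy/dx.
Apply d/dx to both sides, remembering that y depends on x. Each occurrence of y therefore brings in a y' = dy/dx via the chain rule.

With F(x, y) equal to the left-hand side minus the right, differentiate F term by term:
  d/dx[x^3] = 3x^2
  d/dx[x] = 1
  d/dx[-8y^2] = -16y·y'
  d/dx[-17] = 0
Adding these up, d/dx[F] = 0 becomes
  (3x^2 + 1) + (-16y)·y' = 0,
so isolating y',
  dy/dx = -(3x^2 + 1)/(-16y) = (3x^2 + 1)/(16y)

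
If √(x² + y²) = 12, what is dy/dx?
Differentiate both sides with respect to x, treating y as y(x). By the chain rule, any term containing y contributes a factor of y' = dy/dx when we differentiate it.

Move every term to one side and write the relation as F(x, y) = 0. Term by term,
  d/dx[√(x^2 + y^2)] = (x + y·y')/√(x^2 + y^2)
  d/dx[-12] = 0

The pieces without y' make up ∂F/∂x and the coefficient of y' is ∂F/∂y:
  ∂F/∂x = x/√(x^2 + y^2),
  ∂F/∂y = y/√(x^2 + y^2).

Since d/dx[F] = ∂F/∂x + (∂F/∂y)·y' = 0, solve for y':
  (∂F/∂y)·y' = -∂F/∂x
  dy/dx = -(∂F/∂x)/(∂F/∂y) = -(x/√(x^2 + y^2))/(y/√(x^2 + y^2)) = -x/y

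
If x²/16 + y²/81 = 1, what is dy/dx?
Differentiate the relation implicitly: treat y = y(x) and apply the chain rule, so every y-derivative picks up a y' = dy/dx factor.

With everything moved to the left-hand side, differentiate term by term:
  d/dx[x^2/16] = x/8
  d/dx[y^2/81] = 2y·y'/81
  d/dx[-1] = 0

Separating the contributions that come from x directly and those that come through y:
  without y':      x/8
  multiplying y':  2y/81

so (x/8) + (2y/81)·y' = 0, and therefore
  dy/dx = -(x/8)/(2y/81) = -81x/(16y)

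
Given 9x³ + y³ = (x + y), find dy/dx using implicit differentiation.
Differentiate the relation implicitly: treat y = y(x) and apply the chain rule, so every y-derivative picks up a y' = dy/dx factor.

With everything moved to the left-hand side, differentiate term by term:
  d/dx[9x^3] = 27x^2
  d/dx[-x] = -1
  d/dx[y^3] = 3y^2·y'
  d/dx[-y] = -y'

Separating the contributions that come from x directly and those that come through y:
  without y':      27x^2 - 1
  multiplying y':  3y^2 - 1

so (27x^2 - 1) + (3y^2 - 1)·y' = 0, and therefore
  dy/dx = -(27x^2 - 1)/(3y^2 - 1) = (1 - 27x^2)/(3y^2 - 1)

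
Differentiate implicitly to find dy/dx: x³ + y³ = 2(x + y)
Differentiate the relation implicitly: treat y = y(x) and apply the chain rule, so every y-derivative picks up a y' = dy/dx factor.

With everything moved to the left-hand side, differentiate term by term:
  d/dx[x^3] = 3x^2
  d/dx[-2x] = -2
  d/dx[y^3] = 3y^2·y'
  d/dx[-2y] = -2·y'

Separating the contributions that come from x directly and those that come through y:
  without y':      3x^2 - 2
  multiplying y':  3y^2 - 2

so (3x^2 - 2) + (3y^2 - 2)·y' = 0, and therefore
  dy/dx = -(3x^2 - 2)/(3y^2 - 2) = (2 - 3x^2)/(3y^2 - 2)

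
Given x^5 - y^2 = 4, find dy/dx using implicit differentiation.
Apply d/dx to both sides, remembering that y depends on x. Each occurrence of y therefore brings in a y' = dy/dx via the chain rule.

With F(x, y) equal to the left-hand side minus the right, differentiate F term by term:
  d/dx[x^5] = 5x^4
  d/dx[-y^2] = -2y·y'
  d/dx[-4] = 0
Adding these up, d/dx[F] = 0 becomes
  (5x^4) + (-2y)·y' = 0,
so isolating y',
  dy/dx = -(5x^4)/(-2y) = 5x^4/(2y)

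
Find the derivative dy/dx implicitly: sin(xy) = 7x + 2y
Differentiate the relation implicitly: treat y = y(x) and apply the chain rule, so every y-derivative picks up a y' = dy/dx factor.

With everything moved to the left-hand side, differentiate term by term:
  d/dx[-7x] = -7
  d/dx[-2y] = -2·y'
  d/dx[sin(xy)] = (x·y' + y)·cos(xy)

Separating the contributions that come from x directly and those that come through y:
  without y':      y·cos(xy) - 7
  multiplying y':  x·cos(xy) - 2

so (y·cos(xy) - 7) + (x·cos(xy) - 2)·y' = 0, and therefore
  dy/dx = -(y·cos(xy) - 7)/(x·cos(xy) - 2) = (-y·cos(xy) + 7)/(x·cos(xy) - 2)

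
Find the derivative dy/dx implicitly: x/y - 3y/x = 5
Differentiate the relation implicitly: treat y = y(x) and apply the chain rule, so every y-derivative picks up a y' = dy/dx factor.

With everything moved to the left-hand side, differentiate term by term:
  d/dx[x/y] = -x·y'/y^2 + 1/y
  d/dx[-3y/x] = -3·y'/x + 3y/x^2
  d/dx[-5] = 0

Separating the contributions that come from x directly and those that come through y:
  without y':      1/y + 3y/x^2
  multiplying y':  -x/y^2 - 3/x

so (1/y + 3y/x^2) + (-x/y^2 - 3/x)·y' = 0, and therefore
  dy/dx = -(1/y + 3y/x^2)/(-x/y^2 - 3/x)
        = -((x^2 + 3y^2)/(x^2y))/(-(x^2 + 3y^2)/(xy^2)) = y/x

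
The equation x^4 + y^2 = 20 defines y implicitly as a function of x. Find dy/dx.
Apply d/dx to both sides, remembering that y depends on x. Each occurrence of y therefore brings in a y' = dy/dx via the chain rule.

With F(x, y) equal to the left-hand side minus the right, differentiate F term by term:
  d/dx[x^4] = 4x^3
  d/dx[y^2] = 2y·y'
  d/dx[-20] = 0
Adding these up, d/dx[F] = 0 becomes
  (4x^3) + (2y)·y' = 0,
so isolating y',
  dy/dx = -(4x^3)/(2y) = -2x^3/y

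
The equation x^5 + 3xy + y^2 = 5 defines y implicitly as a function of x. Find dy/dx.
Differentiate both sides with respect to x, treating y as y(x). By the chain rule, any term containing y contributes a factor of y' = dy/dx when we differentiate it.

Move every term to one side and write the relation as F(x, y) = 0. Term by term,
  d/dx[x^5] = 5x^4
  d/dx[3xy] = 3x·y' + 3y
  d/dx[y^2] = 2y·y'
  d/dx[-5] = 0

The pieces without y' make up ∂F/∂x and the coefficient of y' is ∂F/∂y:
  ∂F/∂x = 5x^4 + 3y,
  ∂F/∂y = 3x + 2y.

Since d/dx[F] = ∂F/∂x + (∂F/∂y)·y' = 0, solve for y':
  (∂F/∂y)·y' = -∂F/∂x
  dy/dx = -(∂F/∂x)/(∂F/∂y) = -(5x^4 + 3y)/(3x + 2y) = (-5x^4 - 3y)/(3x + 2y)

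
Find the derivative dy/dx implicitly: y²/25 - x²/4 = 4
Take d/dx of both sides. Since y is implicitly a function of x, the chain rule attaches a y' = dy/dx factor whenever we differentiate through y.

Set F(x, y) = (left side) − (right side), so the curve is F = 0. Differentiating each term of F:
  d/dx[-x^2/4] = -x/2
  d/dx[y^2/25] = 2y·y'/25
  d/dx[-4] = 0

Collecting, the y'-free part is the partial derivative in x and the y' coefficient is the partial derivative in y:
  ∂F/∂x = -x/2
  ∂F/∂y = 2y/25

so d/dx[F(x, y(x))] = ∂F/∂x + (∂F/∂y)·y' = 0. Rearranging,
  dy/dx = -(∂F/∂x)/(∂F/∂y) = -(-x/2)/(2y/25) = 25x/(4y)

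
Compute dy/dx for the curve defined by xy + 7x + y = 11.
Apply d/dx to both sides, remembering that y depends on x. Each occurrence of y therefore brings in a y' = dy/dx via the chain rule.

With F(x, y) equal to the left-hand side minus the right, differentiate F term by term:
  d/dx[xy] = x·y' + y
  d/dx[7x] = 7
  d/dx[y] = y'
  d/dx[-11] = 0
Adding these up, d/dx[F] = 0 becomes
  (y + 7) + (x + 1)·y' = 0,
so isolating y',
  dy/dx = -(y + 7)/(x + 1) = (-y - 7)/(x + 1)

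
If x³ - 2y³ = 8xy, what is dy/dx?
Differentiate the relation implicitly: treat y = y(x) and apply the chain rule, so every y-derivative picks up a y' = dy/dx factor.

With everything moved to the left-hand side, differentiate term by term:
  d/dx[x^3] = 3x^2
  d/dx[-8xy] = -8x·y' - 8y
  d/dx[-2y^3] = -6y^2·y'

Separating the contributions that come from x directly and those that come through y:
  without y':      3x^2 - 8y
  multiplying y':  -8x - 6y^2

so (3x^2 - 8y) + (-8x - 6y^2)·y' = 0, and therefore
  dy/dx = -(3x^2 - 8y)/(-8x - 6y^2) = (3x^2 - 8y)/(2(4x + 3y^2))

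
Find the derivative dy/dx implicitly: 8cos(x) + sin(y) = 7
Differentiate both sides with respect to x, treating y as y(x). By the chain rule, any term containing y contributes a factor of y' = dy/dx when we differentiate it.

Move every term to one side and write the relation as F(x, y) = 0. Term by term,
  d/dx[sin(y)] = y'·cos(y)
  d/dx[8cos(x)] = -8sin(x)
  d/dx[-7] = 0

The pieces without y' make up ∂F/∂x and the coefficient of y' is ∂F/∂y:
  ∂F/∂x = -8sin(x),
  ∂F/∂y = cos(y).

Since d/dx[F] = ∂F/∂x + (∂F/∂y)·y' = 0, solve for y':
  (∂F/∂y)·y' = -∂F/∂x
  dy/dx = -(∂F/∂x)/(∂F/∂y) = -(-8sin(x))/(cos(y)) = 8sin(x)/cos(y)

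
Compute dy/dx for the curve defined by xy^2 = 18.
Differentiate both sides with respect to x, treating y as y(x). By the chain rule, any term containing y contributes a factor of y' = dy/dx when we differentiate it.

Move every term to one side and write the relation as F(x, y) = 0. Term by term,
  d/dx[xy^2] = 2xy·y' + y^2
  d/dx[-18] = 0

The pieces without y' make up ∂F/∂x and the coefficient of y' is ∂F/∂y:
  ∂F/∂x = y^2,
  ∂F/∂y = 2xy.

Since d/dx[F] = ∂F/∂x + (∂F/∂y)·y' = 0, solve for y':
  (∂F/∂y)·y' = -∂F/∂x
  dy/dx = -(∂F/∂x)/(∂F/∂y) = -(y^2)/(2xy) = -y/(2x)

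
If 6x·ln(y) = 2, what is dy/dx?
Apply d/dx to both sides, remembering that y depends on x. Each occurrence of y therefore brings in a y' = dy/dx via the chain rule.

With F(x, y) equal to the left-hand side minus the right, differentiate F term by term:
  d/dx[6x·ln(y)] = 6x·y'/y + 6ln(y)
  d/dx[-2] = 0
Adding these up, d/dx[F] = 0 becomes
  (6ln(y)) + (6x/y)·y' = 0,
so isolating y',
  dy/dx = -(6ln(y))/(6x/y) = -y·ln(y)/x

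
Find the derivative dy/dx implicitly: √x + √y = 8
Take d/dx of both sides. Since y is implicitly a function of x, the chain rule attaches a y' = dy/dx factor whenever we differentiate through y.

Set F(x, y) = (left side) − (right side), so the curve is F = 0. Differentiating each term of F:
  d/dx[√(x)] = 1/(2√(x))
  d/dx[√(y)] = y'/(2√(y))
  d/dx[-8] = 0

Collecting, the y'-free part is the partial derivative in x and the y' coefficient is the partial derivative in y:
  ∂F/∂x = 1/(2√(x))
  ∂F/∂y = 1/(2√(y))

so d/dx[F(x, y(x))] = ∂F/∂x + (∂F/∂y)·y' = 0. Rearranging,
  dy/dx = -(∂F/∂x)/(∂F/∂y) = -(1/(2√(x)))/(1/(2√(y))) = -√(y)/√(x)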